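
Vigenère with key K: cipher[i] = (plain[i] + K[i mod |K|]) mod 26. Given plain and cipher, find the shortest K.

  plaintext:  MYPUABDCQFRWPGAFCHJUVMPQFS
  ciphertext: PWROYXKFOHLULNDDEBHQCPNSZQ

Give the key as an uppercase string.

  i= 0: P-M =  3 → D
  i= 1: W-Y = 24 → Y
  i= 2: R-P =  2 → C
  i= 3: O-U = 20 → U
  i= 4: Y-A = 24 → Y
  i= 5: X-B = 22 → W
  i= 6: K-D =  7 → H
  i= 7: F-C =  3 → D
  i= 8: O-Q = 24 → Y
  i= 9: H-F =  2 → C
  i=10: L-R = 20 → U
  i=11: U-W = 24 → Y
  i=12: L-P = 22 → W
  i=13: N-G =  7 → H
  i=14: D-A =  3 → D
  i=15: D-F = 24 → Y
  i=16: E-C =  2 → C
  i=17: B-H = 20 → U
  i=18: H-J = 24 → Y
  i=19: Q-U = 22 → W
  i=20: C-V =  7 → H
  i=21: P-M =  3 → D
  i=22: N-P = 24 → Y
  i=23: S-Q =  2 → C
  i=24: Z-F = 20 → U
  i=25: Q-S = 24 → Y
  shifts repeat with period 7: DYCUYWH

DYCUYWH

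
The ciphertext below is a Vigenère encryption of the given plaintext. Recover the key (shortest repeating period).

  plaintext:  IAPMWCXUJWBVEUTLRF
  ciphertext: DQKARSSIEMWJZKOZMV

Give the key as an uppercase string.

  i= 0: D-I = 21 → V
  i= 1: Q-A = 16 → Q
  i= 2: K-P = 21 → V
  i= 3: A-M = 14 → O
  i= 4: R-W = 21 → V
  i= 5: S-C = 16 → Q
  i= 6: S-X = 21 → V
  i= 7: I-U = 14 → O
  i= 8: E-J = 21 → V
  i= 9: M-W = 16 → Q
  i=10: W-B = 21 → V
  i=11: J-V = 14 → O
  i=12: Z-E = 21 → V
  i=13: K-U = 16 → Q
  i=14: O-T = 21 → V
  i=15: Z-L = 14 → O
  i=16: M-R = 21 → V
  i=17: V-F = 16 → Q
  shifts repeat with period 4: VQVO

VQVO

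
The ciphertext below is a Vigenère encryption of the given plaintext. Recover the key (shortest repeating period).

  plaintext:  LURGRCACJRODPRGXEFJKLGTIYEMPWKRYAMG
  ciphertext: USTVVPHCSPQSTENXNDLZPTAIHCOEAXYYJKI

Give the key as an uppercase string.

JYCPENHA

  i= 0: U-L =  9 → J
  i= 1: S-U = 24 → Y
  i= 2: T-R =  2 → C
  i= 3: V-G = 15 → P
  i= 4: V-R =  4 → E
  i= 5: P-C = 13 → N
  i= 6: H-A =  7 → H
  i= 7: C-C =  0 → A
  i= 8: S-J =  9 → J
  i= 9: P-R = 24 → Y
  i=10: Q-O =  2 → C
  i=11: S-D = 15 → P
  i=12: T-P =  4 → E
  i=13: E-R = 13 → N
  i=14: N-G =  7 → H
  i=15: X-X =  0 → A
  i=16: N-E =  9 → J
  i=17: D-F = 24 → Y
  i=18: L-J =  2 → C
  i=19: Z-K = 15 → P
  i=20: P-L =  4 → E
  i=21: T-G = 13 → N
  i=22: A-T =  7 → H
  i=23: I-I =  0 → A
  i=24: H-Y =  9 → J
  i=25: C-E = 24 → Y
  i=26: O-M =  2 → C
  i=27: E-P = 15 → P
  i=28: A-W =  4 → E
  i=29: X-K = 13 → N
  i=30: Y-R =  7 → H
  i=31: Y-Y =  0 → A
  i=32: J-A =  9 → J
  i=33: K-M = 24 → Y
  i=34: I-G =  2 → C
  shifts repeat with period 8: JYCPENHA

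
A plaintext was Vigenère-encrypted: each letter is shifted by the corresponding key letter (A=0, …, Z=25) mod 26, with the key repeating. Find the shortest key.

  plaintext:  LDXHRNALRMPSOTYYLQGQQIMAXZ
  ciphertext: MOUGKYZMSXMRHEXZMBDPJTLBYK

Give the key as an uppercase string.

BLXZTLZB

  i= 0: M-L =  1 → B
  i= 1: O-D = 11 → L
  i= 2: U-X = 23 → X
  i= 3: G-H = 25 → Z
  i= 4: K-R = 19 → T
  i= 5: Y-N = 11 → L
  i= 6: Z-A = 25 → Z
  i= 7: M-L =  1 → B
  i= 8: S-R =  1 → B
  i= 9: X-M = 11 → L
  i=10: M-P = 23 → X
  i=11: R-S = 25 → Z
  i=12: H-O = 19 → T
  i=13: E-T = 11 → L
  i=14: X-Y = 25 → Z
  i=15: Z-Y =  1 → B
  i=16: M-L =  1 → B
  i=17: B-Q = 11 → L
  i=18: D-G = 23 → X
  i=19: P-Q = 25 → Z
  i=20: J-Q = 19 → T
  i=21: T-I = 11 → L
  i=22: L-M = 25 → Z
  i=23: B-A =  1 → B
  i=24: Y-X =  1 → B
  i=25: K-Z = 11 → L
  shifts repeat with period 8: BLXZTLZB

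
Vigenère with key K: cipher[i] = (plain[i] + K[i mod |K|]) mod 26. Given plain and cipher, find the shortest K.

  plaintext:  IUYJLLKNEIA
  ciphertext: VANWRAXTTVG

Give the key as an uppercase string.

NGP

  i= 0: V-I = 13 → N
  i= 1: A-U =  6 → G
  i= 2: N-Y = 15 → P
  i= 3: W-J = 13 → N
  i= 4: R-L =  6 → G
  i= 5: A-L = 15 → P
  i= 6: X-K = 13 → N
  i= 7: T-N =  6 → G
  i= 8: T-E = 15 → P
  i= 9: V-I = 13 → N
  i=10: G-A =  6 → G
  shifts repeat with period 3: NGP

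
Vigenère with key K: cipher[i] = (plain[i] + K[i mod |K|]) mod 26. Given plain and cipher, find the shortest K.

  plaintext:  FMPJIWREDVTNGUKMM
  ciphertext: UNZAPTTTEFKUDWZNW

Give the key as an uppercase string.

PBKRHXC

  i= 0: U-F = 15 → P
  i= 1: N-M =  1 → B
  i= 2: Z-P = 10 → K
  i= 3: A-J = 17 → R
  i= 4: P-I =  7 → H
  i= 5: T-W = 23 → X
  i= 6: T-R =  2 → C
  i= 7: T-E = 15 → P
  i= 8: E-D =  1 → B
  i= 9: F-V = 10 → K
  i=10: K-T = 17 → R
  i=11: U-N =  7 → H
  i=12: D-G = 23 → X
  i=13: W-U =  2 → C
  i=14: Z-K = 15 → P
  i=15: N-M =  1 → B
  i=16: W-M = 10 → K
  shifts repeat with period 7: PBKRHXC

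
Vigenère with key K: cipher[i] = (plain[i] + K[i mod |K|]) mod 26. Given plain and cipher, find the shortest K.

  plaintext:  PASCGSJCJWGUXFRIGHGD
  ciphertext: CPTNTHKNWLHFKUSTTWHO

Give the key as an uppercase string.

  i= 0: C-P = 13 → N
  i= 1: P-A = 15 → P
  i= 2: T-S =  1 → B
  i= 3: N-C = 11 → L
  i= 4: T-G = 13 → N
  i= 5: H-S = 15 → P
  i= 6: K-J =  1 → B
  i= 7: N-C = 11 → L
  i= 8: W-J = 13 → N
  i= 9: L-W = 15 → P
  i=10: H-G =  1 → B
  i=11: F-U = 11 → L
  i=12: K-X = 13 → N
  i=13: U-F = 15 → P
  i=14: S-R =  1 → B
  i=15: T-I = 11 → L
  i=16: T-G = 13 → N
  i=17: W-H = 15 → P
  i=18: H-G =  1 → B
  i=19: O-D = 11 → L
  shifts repeat with period 4: NPBL

NPBL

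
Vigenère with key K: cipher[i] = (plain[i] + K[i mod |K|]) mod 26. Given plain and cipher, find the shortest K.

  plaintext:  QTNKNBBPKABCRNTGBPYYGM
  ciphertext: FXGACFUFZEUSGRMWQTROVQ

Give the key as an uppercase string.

  i= 0: F-Q = 15 → P
  i= 1: X-T =  4 → E
  i= 2: G-N = 19 → T
  i= 3: A-K = 16 → Q
  i= 4: C-N = 15 → P
  i= 5: F-B =  4 → E
  i= 6: U-B = 19 → T
  i= 7: F-P = 16 → Q
  i= 8: Z-K = 15 → P
  i= 9: E-A =  4 → E
  i=10: U-B = 19 → T
  i=11: S-C = 16 → Q
  i=12: G-R = 15 → P
  i=13: R-N =  4 → E
  i=14: M-T = 19 → T
  i=15: W-G = 16 → Q
  i=16: Q-B = 15 → P
  i=17: T-P =  4 → E
  i=18: R-Y = 19 → T
  i=19: O-Y = 16 → Q
  i=20: V-G = 15 → P
  i=21: Q-M =  4 → E
  shifts repeat with period 4: PETQ

PETQ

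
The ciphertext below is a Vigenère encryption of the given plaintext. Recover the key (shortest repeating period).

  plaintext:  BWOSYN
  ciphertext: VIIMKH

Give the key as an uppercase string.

UMU

  i= 0: V-B = 20 → U
  i= 1: I-W = 12 → M
  i= 2: I-O = 20 → U
  i= 3: M-S = 20 → U
  i= 4: K-Y = 12 → M
  i= 5: H-N = 20 → U
  shifts repeat with period 3: UMU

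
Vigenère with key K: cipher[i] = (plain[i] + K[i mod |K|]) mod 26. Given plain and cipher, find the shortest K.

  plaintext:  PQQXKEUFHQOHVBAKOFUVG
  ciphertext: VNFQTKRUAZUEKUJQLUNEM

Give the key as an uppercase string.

  i= 0: V-P =  6 → G
  i= 1: N-Q = 23 → X
  i= 2: F-Q = 15 → P
  i= 3: Q-X = 19 → T
  i= 4: T-K =  9 → J
  i= 5: K-E =  6 → G
  i= 6: R-U = 23 → X
  i= 7: U-F = 15 → P
  i= 8: A-H = 19 → T
  i= 9: Z-Q =  9 → J
  i=10: U-O =  6 → G
  i=11: E-H = 23 → X
  i=12: K-V = 15 → P
  i=13: U-B = 19 → T
  i=14: J-A =  9 → J
  i=15: Q-K =  6 → G
  i=16: L-O = 23 → X
  i=17: U-F = 15 → P
  i=18: N-U = 19 → T
  i=19: E-V =  9 → J
  i=20: M-G =  6 → G
  shifts repeat with period 5: GXPTJ

GXPTJ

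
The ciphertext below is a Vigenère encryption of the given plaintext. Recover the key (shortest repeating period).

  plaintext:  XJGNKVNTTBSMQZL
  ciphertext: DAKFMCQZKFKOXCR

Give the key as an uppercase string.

  i= 0: D-X =  6 → G
  i= 1: A-J = 17 → R
  i= 2: K-G =  4 → E
  i= 3: F-N = 18 → S
  i= 4: M-K =  2 → C
  i= 5: C-V =  7 → H
  i= 6: Q-N =  3 → D
  i= 7: Z-T =  6 → G
  i= 8: K-T = 17 → R
  i= 9: F-B =  4 → E
  i=10: K-S = 18 → S
  i=11: O-M =  2 → C
  i=12: X-Q =  7 → H
  i=13: C-Z =  3 → D
  i=14: R-L =  6 → G
  shifts repeat with period 7: GRESCHD

GRESCHD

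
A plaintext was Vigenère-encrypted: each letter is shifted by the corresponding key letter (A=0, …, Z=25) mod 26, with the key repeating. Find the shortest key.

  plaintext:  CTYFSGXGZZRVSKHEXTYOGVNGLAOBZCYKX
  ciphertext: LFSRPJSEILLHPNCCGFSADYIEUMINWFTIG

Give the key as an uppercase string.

  i= 0: L-C =  9 → J
  i= 1: F-T = 12 → M
  i= 2: S-Y = 20 → U
  i= 3: R-F = 12 → M
  i= 4: P-S = 23 → X
  i= 5: J-G =  3 → D
  i= 6: S-X = 21 → V
  i= 7: E-G = 24 → Y
  i= 8: I-Z =  9 → J
  i= 9: L-Z = 12 → M
  i=10: L-R = 20 → U
  i=11: H-V = 12 → M
  i=12: P-S = 23 → X
  i=13: N-K =  3 → D
  i=14: C-H = 21 → V
  i=15: C-E = 24 → Y
  i=16: G-X =  9 → J
  i=17: F-T = 12 → M
  i=18: S-Y = 20 → U
  i=19: A-O = 12 → M
  i=20: D-G = 23 → X
  i=21: Y-V =  3 → D
  i=22: I-N = 21 → V
  i=23: E-G = 24 → Y
  i=24: U-L =  9 → J
  i=25: M-A = 12 → M
  i=26: I-O = 20 → U
  i=27: N-B = 12 → M
  i=28: W-Z = 23 → X
  i=29: F-C =  3 → D
  i=30: T-Y = 21 → V
  i=31: I-K = 24 → Y
  i=32: G-X =  9 → J
  shifts repeat with period 8: JMUMXDVY

JMUMXDVY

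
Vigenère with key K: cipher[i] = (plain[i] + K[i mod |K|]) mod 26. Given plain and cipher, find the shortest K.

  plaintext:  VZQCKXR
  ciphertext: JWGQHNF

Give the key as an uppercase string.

OXQ

  i= 0: J-V = 14 → O
  i= 1: W-Z = 23 → X
  i= 2: G-Q = 16 → Q
  i= 3: Q-C = 14 → O
  i= 4: H-K = 23 → X
  i= 5: N-X = 16 → Q
  i= 6: F-R = 14 → O
  shifts repeat with period 3: OXQ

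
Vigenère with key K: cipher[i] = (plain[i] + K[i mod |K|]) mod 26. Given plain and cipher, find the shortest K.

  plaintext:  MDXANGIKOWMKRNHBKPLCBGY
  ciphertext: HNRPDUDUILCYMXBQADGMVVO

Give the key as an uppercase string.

VKUPQO

  i= 0: H-M = 21 → V
  i= 1: N-D = 10 → K
  i= 2: R-X = 20 → U
  i= 3: P-A = 15 → P
  i= 4: D-N = 16 → Q
  i= 5: U-G = 14 → O
  i= 6: D-I = 21 → V
  i= 7: U-K = 10 → K
  i= 8: I-O = 20 → U
  i= 9: L-W = 15 → P
  i=10: C-M = 16 → Q
  i=11: Y-K = 14 → O
  i=12: M-R = 21 → V
  i=13: X-N = 10 → K
  i=14: B-H = 20 → U
  i=15: Q-B = 15 → P
  i=16: A-K = 16 → Q
  i=17: D-P = 14 → O
  i=18: G-L = 21 → V
  i=19: M-C = 10 → K
  i=20: V-B = 20 → U
  i=21: V-G = 15 → P
  i=22: O-Y = 16 → Q
  shifts repeat with period 6: VKUPQO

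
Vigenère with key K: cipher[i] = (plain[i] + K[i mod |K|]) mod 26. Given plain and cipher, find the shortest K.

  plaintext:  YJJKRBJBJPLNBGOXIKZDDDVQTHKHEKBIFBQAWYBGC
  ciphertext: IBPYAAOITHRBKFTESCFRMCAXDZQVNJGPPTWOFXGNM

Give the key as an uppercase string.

  i= 0: I-Y = 10 → K
  i= 1: B-J = 18 → S
  i= 2: P-J =  6 → G
  i= 3: Y-K = 14 → O
  i= 4: A-R =  9 → J
  i= 5: A-B = 25 → Z
  i= 6: O-J =  5 → F
  i= 7: I-B =  7 → H
  i= 8: T-J = 10 → K
  i= 9: H-P = 18 → S
  i=10: R-L =  6 → G
  i=11: B-N = 14 → O
  i=12: K-B =  9 → J
  i=13: F-G = 25 → Z
  i=14: T-O =  5 → F
  i=15: E-X =  7 → H
  i=16: S-I = 10 → K
  i=17: C-K = 18 → S
  i=18: F-Z =  6 → G
  i=19: R-D = 14 → O
  i=20: M-D =  9 → J
  i=21: C-D = 25 → Z
  i=22: A-V =  5 → F
  i=23: X-Q =  7 → H
  i=24: D-T = 10 → K
  i=25: Z-H = 18 → S
  i=26: Q-K =  6 → G
  i=27: V-H = 14 → O
  i=28: N-E =  9 → J
  i=29: J-K = 25 → Z
  i=30: G-B =  5 → F
  i=31: P-I =  7 → H
  i=32: P-F = 10 → K
  i=33: T-B = 18 → S
  i=34: W-Q =  6 → G
  i=35: O-A = 14 → O
  i=36: F-W =  9 → J
  i=37: X-Y = 25 → Z
  i=38: G-B =  5 → F
  i=39: N-G =  7 → H
  i=40: M-C = 10 → K
  shifts repeat with period 8: KSGOJZFH

KSGOJZFH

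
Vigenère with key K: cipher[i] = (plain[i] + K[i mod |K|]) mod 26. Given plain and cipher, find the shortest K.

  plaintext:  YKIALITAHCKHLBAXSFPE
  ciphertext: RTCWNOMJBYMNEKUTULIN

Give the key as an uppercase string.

  i= 0: R-Y = 19 → T
  i= 1: T-K =  9 → J
  i= 2: C-I = 20 → U
  i= 3: W-A = 22 → W
  i= 4: N-L =  2 → C
  i= 5: O-I =  6 → G
  i= 6: M-T = 19 → T
  i= 7: J-A =  9 → J
  i= 8: B-H = 20 → U
  i= 9: Y-C = 22 → W
  i=10: M-K =  2 → C
  i=11: N-H =  6 → G
  i=12: E-L = 19 → T
  i=13: K-B =  9 → J
  i=14: U-A = 20 → U
  i=15: T-X = 22 → W
  i=16: U-S =  2 → C
  i=17: L-F =  6 → G
  i=18: I-P = 19 → T
  i=19: N-E =  9 → J
  shifts repeat with period 6: TJUWCG

TJUWCG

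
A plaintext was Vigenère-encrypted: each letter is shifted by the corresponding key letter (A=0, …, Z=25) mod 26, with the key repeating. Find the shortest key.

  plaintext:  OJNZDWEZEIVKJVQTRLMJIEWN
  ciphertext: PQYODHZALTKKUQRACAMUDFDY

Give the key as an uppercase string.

  i= 0: P-O =  1 → B
  i= 1: Q-J =  7 → H
  i= 2: Y-N = 11 → L
  i= 3: O-Z = 15 → P
  i= 4: D-D =  0 → A
  i= 5: H-W = 11 → L
  i= 6: Z-E = 21 → V
  i= 7: A-Z =  1 → B
  i= 8: L-E =  7 → H
  i= 9: T-I = 11 → L
  i=10: K-V = 15 → P
  i=11: K-K =  0 → A
  i=12: U-J = 11 → L
  i=13: Q-V = 21 → V
  i=14: R-Q =  1 → B
  i=15: A-T =  7 → H
  i=16: C-R = 11 → L
  i=17: A-L = 15 → P
  i=18: M-M =  0 → A
  i=19: U-J = 11 → L
  i=20: D-I = 21 → V
  i=21: F-E =  1 → B
  i=22: D-W =  7 → H
  i=23: Y-N = 11 → L
  shifts repeat with period 7: BHLPALV

BHLPALV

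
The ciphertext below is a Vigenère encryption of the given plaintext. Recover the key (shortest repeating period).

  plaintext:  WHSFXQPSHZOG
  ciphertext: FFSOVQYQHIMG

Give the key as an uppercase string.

  i= 0: F-W =  9 → J
  i= 1: F-H = 24 → Y
  i= 2: S-S =  0 → A
  i= 3: O-F =  9 → J
  i= 4: V-X = 24 → Y
  i= 5: Q-Q =  0 → A
  i= 6: Y-P =  9 → J
  i= 7: Q-S = 24 → Y
  i= 8: H-H =  0 → A
  i= 9: I-Z =  9 → J
  i=10: M-O = 24 → Y
  i=11: G-G =  0 → A
  shifts repeat with period 3: JYA

JYA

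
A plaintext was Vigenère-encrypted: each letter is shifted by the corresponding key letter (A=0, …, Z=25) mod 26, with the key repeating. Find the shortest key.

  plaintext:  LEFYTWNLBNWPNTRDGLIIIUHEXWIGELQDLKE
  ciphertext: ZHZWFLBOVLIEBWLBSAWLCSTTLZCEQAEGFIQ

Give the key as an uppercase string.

  i= 0: Z-L = 14 → O
  i= 1: H-E =  3 → D
  i= 2: Z-F = 20 → U
  i= 3: W-Y = 24 → Y
  i= 4: F-T = 12 → M
  i= 5: L-W = 15 → P
  i= 6: B-N = 14 → O
  i= 7: O-L =  3 → D
  i= 8: V-B = 20 → U
  i= 9: L-N = 24 → Y
  i=10: I-W = 12 → M
  i=11: E-P = 15 → P
  i=12: B-N = 14 → O
  i=13: W-T =  3 → D
  i=14: L-R = 20 → U
  i=15: B-D = 24 → Y
  i=16: S-G = 12 → M
  i=17: A-L = 15 → P
  i=18: W-I = 14 → O
  i=19: L-I =  3 → D
  i=20: C-I = 20 → U
  i=21: S-U = 24 → Y
  i=22: T-H = 12 → M
  i=23: T-E = 15 → P
  i=24: L-X = 14 → O
  i=25: Z-W =  3 → D
  i=26: C-I = 20 → U
  i=27: E-G = 24 → Y
  i=28: Q-E = 12 → M
  i=29: A-L = 15 → P
  i=30: E-Q = 14 → O
  i=31: G-D =  3 → D
  i=32: F-L = 20 → U
  i=33: I-K = 24 → Y
  i=34: Q-E = 12 → M
  shifts repeat with period 6: ODUYMP

ODUYMP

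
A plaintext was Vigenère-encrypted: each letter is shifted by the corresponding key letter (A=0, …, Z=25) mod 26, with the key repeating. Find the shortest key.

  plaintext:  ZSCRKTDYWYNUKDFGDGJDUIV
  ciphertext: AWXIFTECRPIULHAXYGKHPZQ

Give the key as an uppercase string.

BEVRVA

  i= 0: A-Z =  1 → B
  i= 1: W-S =  4 → E
  i= 2: X-C = 21 → V
  i= 3: I-R = 17 → R
  i= 4: F-K = 21 → V
  i= 5: T-T =  0 → A
  i= 6: E-D =  1 → B
  i= 7: C-Y =  4 → E
  i= 8: R-W = 21 → V
  i= 9: P-Y = 17 → R
  i=10: I-N = 21 → V
  i=11: U-U =  0 → A
  i=12: L-K =  1 → B
  i=13: H-D =  4 → E
  i=14: A-F = 21 → V
  i=15: X-G = 17 → R
  i=16: Y-D = 21 → V
  i=17: G-G =  0 → A
  i=18: K-J =  1 → B
  i=19: H-D =  4 → E
  i=20: P-U = 21 → V
  i=21: Z-I = 17 → R
  i=22: Q-V = 21 → V
  shifts repeat with period 6: BEVRVA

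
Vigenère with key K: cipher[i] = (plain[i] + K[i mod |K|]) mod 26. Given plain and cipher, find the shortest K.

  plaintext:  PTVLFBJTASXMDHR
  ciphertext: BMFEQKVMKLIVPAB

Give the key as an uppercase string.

  i= 0: B-P = 12 → M
  i= 1: M-T = 19 → T
  i= 2: F-V = 10 → K
  i= 3: E-L = 19 → T
  i= 4: Q-F = 11 → L
  i= 5: K-B =  9 → J
  i= 6: V-J = 12 → M
  i= 7: M-T = 19 → T
  i= 8: K-A = 10 → K
  i= 9: L-S = 19 → T
  i=10: I-X = 11 → L
  i=11: V-M =  9 → J
  i=12: P-D = 12 → M
  i=13: A-H = 19 → T
  i=14: B-R = 10 → K
  shifts repeat with period 6: MTKTLJ

MTKTLJ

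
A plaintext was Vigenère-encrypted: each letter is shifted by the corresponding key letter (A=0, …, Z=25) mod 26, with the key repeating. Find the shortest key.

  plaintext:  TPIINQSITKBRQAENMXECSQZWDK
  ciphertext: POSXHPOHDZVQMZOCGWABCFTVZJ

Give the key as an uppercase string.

  i= 0: P-T = 22 → W
  i= 1: O-P = 25 → Z
  i= 2: S-I = 10 → K
  i= 3: X-I = 15 → P
  i= 4: H-N = 20 → U
  i= 5: P-Q = 25 → Z
  i= 6: O-S = 22 → W
  i= 7: H-I = 25 → Z
  i= 8: D-T = 10 → K
  i= 9: Z-K = 15 → P
  i=10: V-B = 20 → U
  i=11: Q-R = 25 → Z
  i=12: M-Q = 22 → W
  i=13: Z-A = 25 → Z
  i=14: O-E = 10 → K
  i=15: C-N = 15 → P
  i=16: G-M = 20 → U
  i=17: W-X = 25 → Z
  i=18: A-E = 22 → W
  i=19: B-C = 25 → Z
  i=20: C-S = 10 → K
  i=21: F-Q = 15 → P
  i=22: T-Z = 20 → U
  i=23: V-W = 25 → Z
  i=24: Z-D = 22 → W
  i=25: J-K = 25 → Z
  shifts repeat with period 6: WZKPUZ

WZKPUZ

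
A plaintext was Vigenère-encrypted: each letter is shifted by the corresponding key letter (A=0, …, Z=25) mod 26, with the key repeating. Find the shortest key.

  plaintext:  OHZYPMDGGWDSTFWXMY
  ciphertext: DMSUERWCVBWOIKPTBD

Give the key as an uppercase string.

  i= 0: D-O = 15 → P
  i= 1: M-H =  5 → F
  i= 2: S-Z = 19 → T
  i= 3: U-Y = 22 → W
  i= 4: E-P = 15 → P
  i= 5: R-M =  5 → F
  i= 6: W-D = 19 → T
  i= 7: C-G = 22 → W
  i= 8: V-G = 15 → P
  i= 9: B-W =  5 → F
  i=10: W-D = 19 → T
  i=11: O-S = 22 → W
  i=12: I-T = 15 → P
  i=13: K-F =  5 → F
  i=14: P-W = 19 → T
  i=15: T-X = 22 → W
  i=16: B-M = 15 → P
  i=17: D-Y =  5 → F
  shifts repeat with period 4: PFTW

PFTW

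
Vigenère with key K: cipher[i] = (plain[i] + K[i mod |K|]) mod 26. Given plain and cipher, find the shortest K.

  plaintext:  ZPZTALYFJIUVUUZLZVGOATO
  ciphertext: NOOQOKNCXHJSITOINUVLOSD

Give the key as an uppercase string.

  i= 0: N-Z = 14 → O
  i= 1: O-P = 25 → Z
  i= 2: O-Z = 15 → P
  i= 3: Q-T = 23 → X
  i= 4: O-A = 14 → O
  i= 5: K-L = 25 → Z
  i= 6: N-Y = 15 → P
  i= 7: C-F = 23 → X
  i= 8: X-J = 14 → O
  i= 9: H-I = 25 → Z
  i=10: J-U = 15 → P
  i=11: S-V = 23 → X
  i=12: I-U = 14 → O
  i=13: T-U = 25 → Z
  i=14: O-Z = 15 → P
  i=15: I-L = 23 → X
  i=16: N-Z = 14 → O
  i=17: U-V = 25 → Z
  i=18: V-G = 15 → P
  i=19: L-O = 23 → X
  i=20: O-A = 14 → O
  i=21: S-T = 25 → Z
  i=22: D-O = 15 → P
  shifts repeat with period 4: OZPX

OZPX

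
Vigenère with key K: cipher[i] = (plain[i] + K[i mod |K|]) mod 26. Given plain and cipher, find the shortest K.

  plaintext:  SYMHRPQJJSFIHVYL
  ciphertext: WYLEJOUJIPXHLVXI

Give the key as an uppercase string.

EAZXSZ

  i= 0: W-S =  4 → E
  i= 1: Y-Y =  0 → A
  i= 2: L-M = 25 → Z
  i= 3: E-H = 23 → X
  i= 4: J-R = 18 → S
  i= 5: O-P = 25 → Z
  i= 6: U-Q =  4 → E
  i= 7: J-J =  0 → A
  i= 8: I-J = 25 → Z
  i= 9: P-S = 23 → X
  i=10: X-F = 18 → S
  i=11: H-I = 25 → Z
  i=12: L-H =  4 → E
  i=13: V-V =  0 → A
  i=14: X-Y = 25 → Z
  i=15: I-L = 23 → X
  shifts repeat with period 6: EAZXSZ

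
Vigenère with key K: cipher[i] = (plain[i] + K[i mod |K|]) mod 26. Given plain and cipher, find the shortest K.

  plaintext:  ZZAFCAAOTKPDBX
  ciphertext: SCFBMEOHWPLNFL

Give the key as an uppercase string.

  i= 0: S-Z = 19 → T
  i= 1: C-Z =  3 → D
  i= 2: F-A =  5 → F
  i= 3: B-F = 22 → W
  i= 4: M-C = 10 → K
  i= 5: E-A =  4 → E
  i= 6: O-A = 14 → O
  i= 7: H-O = 19 → T
  i= 8: W-T =  3 → D
  i= 9: P-K =  5 → F
  i=10: L-P = 22 → W
  i=11: N-D = 10 → K
  i=12: F-B =  4 → E
  i=13: L-X = 14 → O
  shifts repeat with period 7: TDFWKEO

TDFWKEO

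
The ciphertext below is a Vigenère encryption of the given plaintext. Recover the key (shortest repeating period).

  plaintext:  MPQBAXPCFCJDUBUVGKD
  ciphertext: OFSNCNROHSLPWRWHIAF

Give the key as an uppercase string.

CQCM

  i= 0: O-M =  2 → C
  i= 1: F-P = 16 → Q
  i= 2: S-Q =  2 → C
  i= 3: N-B = 12 → M
  i= 4: C-A =  2 → C
  i= 5: N-X = 16 → Q
  i= 6: R-P =  2 → C
  i= 7: O-C = 12 → M
  i= 8: H-F =  2 → C
  i= 9: S-C = 16 → Q
  i=10: L-J =  2 → C
  i=11: P-D = 12 → M
  i=12: W-U =  2 → C
  i=13: R-B = 16 → Q
  i=14: W-U =  2 → C
  i=15: H-V = 12 → M
  i=16: I-G =  2 → C
  i=17: A-K = 16 → Q
  i=18: F-D =  2 → C
  shifts repeat with period 4: CQCM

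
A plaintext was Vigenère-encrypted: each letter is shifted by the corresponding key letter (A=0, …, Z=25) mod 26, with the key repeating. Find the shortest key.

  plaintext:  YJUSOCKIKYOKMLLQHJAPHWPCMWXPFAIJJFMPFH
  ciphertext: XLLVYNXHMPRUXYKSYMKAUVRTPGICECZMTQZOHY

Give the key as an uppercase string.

ZCRDKLN

  i= 0: X-Y = 25 → Z
  i= 1: L-J =  2 → C
  i= 2: L-U = 17 → R
  i= 3: V-S =  3 → D
  i= 4: Y-O = 10 → K
  i= 5: N-C = 11 → L
  i= 6: X-K = 13 → N
  i= 7: H-I = 25 → Z
  i= 8: M-K =  2 → C
  i= 9: P-Y = 17 → R
  i=10: R-O =  3 → D
  i=11: U-K = 10 → K
  i=12: X-M = 11 → L
  i=13: Y-L = 13 → N
  i=14: K-L = 25 → Z
  i=15: S-Q =  2 → C
  i=16: Y-H = 17 → R
  i=17: M-J =  3 → D
  i=18: K-A = 10 → K
  i=19: A-P = 11 → L
  i=20: U-H = 13 → N
  i=21: V-W = 25 → Z
  i=22: R-P =  2 → C
  i=23: T-C = 17 → R
  i=24: P-M =  3 → D
  i=25: G-W = 10 → K
  i=26: I-X = 11 → L
  i=27: C-P = 13 → N
  i=28: E-F = 25 → Z
  i=29: C-A =  2 → C
  i=30: Z-I = 17 → R
  i=31: M-J =  3 → D
  i=32: T-J = 10 → K
  i=33: Q-F = 11 → L
  i=34: Z-M = 13 → N
  i=35: O-P = 25 → Z
  i=36: H-F =  2 → C
  i=37: Y-H = 17 → R
  shifts repeat with period 7: ZCRDKLN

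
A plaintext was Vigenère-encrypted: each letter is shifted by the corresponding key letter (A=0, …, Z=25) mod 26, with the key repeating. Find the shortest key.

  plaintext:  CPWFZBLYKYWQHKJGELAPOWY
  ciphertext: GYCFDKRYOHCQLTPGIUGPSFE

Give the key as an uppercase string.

EJGA

  i= 0: G-C =  4 → E
  i= 1: Y-P =  9 → J
  i= 2: C-W =  6 → G
  i= 3: F-F =  0 → A
  i= 4: D-Z =  4 → E
  i= 5: K-B =  9 → J
  i= 6: R-L =  6 → G
  i= 7: Y-Y =  0 → A
  i= 8: O-K =  4 → E
  i= 9: H-Y =  9 → J
  i=10: C-W =  6 → G
  i=11: Q-Q =  0 → A
  i=12: L-H =  4 → E
  i=13: T-K =  9 → J
  i=14: P-J =  6 → G
  i=15: G-G =  0 → A
  i=16: I-E =  4 → E
  i=17: U-L =  9 → J
  i=18: G-A =  6 → G
  i=19: P-P =  0 → A
  i=20: S-O =  4 → E
  i=21: F-W =  9 → J
  i=22: E-Y =  6 → G
  shifts repeat with period 4: EJGA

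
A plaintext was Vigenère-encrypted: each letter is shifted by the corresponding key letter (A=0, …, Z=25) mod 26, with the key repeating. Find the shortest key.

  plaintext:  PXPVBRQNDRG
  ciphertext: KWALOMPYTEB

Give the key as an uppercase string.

  i= 0: K-P = 21 → V
  i= 1: W-X = 25 → Z
  i= 2: A-P = 11 → L
  i= 3: L-V = 16 → Q
  i= 4: O-B = 13 → N
  i= 5: M-R = 21 → V
  i= 6: P-Q = 25 → Z
  i= 7: Y-N = 11 → L
  i= 8: T-D = 16 → Q
  i= 9: E-R = 13 → N
  i=10: B-G = 21 → V
  shifts repeat with period 5: VZLQN

VZLQN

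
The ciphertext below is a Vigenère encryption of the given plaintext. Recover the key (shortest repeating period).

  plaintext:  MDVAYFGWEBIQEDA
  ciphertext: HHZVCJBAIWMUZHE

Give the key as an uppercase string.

  i= 0: H-M = 21 → V
  i= 1: H-D =  4 → E
  i= 2: Z-V =  4 → E
  i= 3: V-A = 21 → V
  i= 4: C-Y =  4 → E
  i= 5: J-F =  4 → E
  i= 6: B-G = 21 → V
  i= 7: A-W =  4 → E
  i= 8: I-E =  4 → E
  i= 9: W-B = 21 → V
  i=10: M-I =  4 → E
  i=11: U-Q =  4 → E
  i=12: Z-E = 21 → V
  i=13: H-D =  4 → E
  i=14: E-A =  4 → E
  shifts repeat with period 3: VEE

VEE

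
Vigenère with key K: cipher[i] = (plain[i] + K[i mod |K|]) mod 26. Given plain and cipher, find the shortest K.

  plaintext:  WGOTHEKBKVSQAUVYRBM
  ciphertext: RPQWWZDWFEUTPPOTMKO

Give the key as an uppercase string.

  i= 0: R-W = 21 → V
  i= 1: P-G =  9 → J
  i= 2: Q-O =  2 → C
  i= 3: W-T =  3 → D
  i= 4: W-H = 15 → P
  i= 5: Z-E = 21 → V
  i= 6: D-K = 19 → T
  i= 7: W-B = 21 → V
  i= 8: F-K = 21 → V
  i= 9: E-V =  9 → J
  i=10: U-S =  2 → C
  i=11: T-Q =  3 → D
  i=12: P-A = 15 → P
  i=13: P-U = 21 → V
  i=14: O-V = 19 → T
  i=15: T-Y = 21 → V
  i=16: M-R = 21 → V
  i=17: K-B =  9 → J
  i=18: O-M =  2 → C
  shifts repeat with period 8: VJCDPVTV

VJCDPVTV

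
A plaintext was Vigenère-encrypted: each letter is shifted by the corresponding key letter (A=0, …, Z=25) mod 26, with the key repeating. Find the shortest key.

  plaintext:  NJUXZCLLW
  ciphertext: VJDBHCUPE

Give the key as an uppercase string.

  i= 0: V-N =  8 → I
  i= 1: J-J =  0 → A
  i= 2: D-U =  9 → J
  i= 3: B-X =  4 → E
  i= 4: H-Z =  8 → I
  i= 5: C-C =  0 → A
  i= 6: U-L =  9 → J
  i= 7: P-L =  4 → E
  i= 8: E-W =  8 → I
  shifts repeat with period 4: IAJE

IAJE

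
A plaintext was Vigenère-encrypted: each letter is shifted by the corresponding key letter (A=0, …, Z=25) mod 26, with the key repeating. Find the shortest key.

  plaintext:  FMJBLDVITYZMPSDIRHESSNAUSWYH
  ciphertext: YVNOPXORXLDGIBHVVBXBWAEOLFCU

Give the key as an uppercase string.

TJENEU

  i= 0: Y-F = 19 → T
  i= 1: V-M =  9 → J
  i= 2: N-J =  4 → E
  i= 3: O-B = 13 → N
  i= 4: P-L =  4 → E
  i= 5: X-D = 20 → U
  i= 6: O-V = 19 → T
  i= 7: R-I =  9 → J
  i= 8: X-T =  4 → E
  i= 9: L-Y = 13 → N
  i=10: D-Z =  4 → E
  i=11: G-M = 20 → U
  i=12: I-P = 19 → T
  i=13: B-S =  9 → J
  i=14: H-D =  4 → E
  i=15: V-I = 13 → N
  i=16: V-R =  4 → E
  i=17: B-H = 20 → U
  i=18: X-E = 19 → T
  i=19: B-S =  9 → J
  i=20: W-S =  4 → E
  i=21: A-N = 13 → N
  i=22: E-A =  4 → E
  i=23: O-U = 20 → U
  i=24: L-S = 19 → T
  i=25: F-W =  9 → J
  i=26: C-Y =  4 → E
  i=27: U-H = 13 → N
  shifts repeat with period 6: TJENEU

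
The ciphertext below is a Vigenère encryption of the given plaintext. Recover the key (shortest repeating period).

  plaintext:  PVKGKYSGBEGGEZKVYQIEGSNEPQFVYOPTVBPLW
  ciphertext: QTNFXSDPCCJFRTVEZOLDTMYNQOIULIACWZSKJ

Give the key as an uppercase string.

  i= 0: Q-P =  1 → B
  i= 1: T-V = 24 → Y
  i= 2: N-K =  3 → D
  i= 3: F-G = 25 → Z
  i= 4: X-K = 13 → N
  i= 5: S-Y = 20 → U
  i= 6: D-S = 11 → L
  i= 7: P-G =  9 → J
  i= 8: C-B =  1 → B
  i= 9: C-E = 24 → Y
  i=10: J-G =  3 → D
  i=11: F-G = 25 → Z
  i=12: R-E = 13 → N
  i=13: T-Z = 20 → U
  i=14: V-K = 11 → L
  i=15: E-V =  9 → J
  i=16: Z-Y =  1 → B
  i=17: O-Q = 24 → Y
  i=18: L-I =  3 → D
  i=19: D-E = 25 → Z
  i=20: T-G = 13 → N
  i=21: M-S = 20 → U
  i=22: Y-N = 11 → L
  i=23: N-E =  9 → J
  i=24: Q-P =  1 → B
  i=25: O-Q = 24 → Y
  i=26: I-F =  3 → D
  i=27: U-V = 25 → Z
  i=28: L-Y = 13 → N
  i=29: I-O = 20 → U
  i=30: A-P = 11 → L
  i=31: C-T =  9 → J
  i=32: W-V =  1 → B
  i=33: Z-B = 24 → Y
  i=34: S-P =  3 → D
  i=35: K-L = 25 → Z
  i=36: J-W = 13 → N
  shifts repeat with period 8: BYDZNULJ

BYDZNULJ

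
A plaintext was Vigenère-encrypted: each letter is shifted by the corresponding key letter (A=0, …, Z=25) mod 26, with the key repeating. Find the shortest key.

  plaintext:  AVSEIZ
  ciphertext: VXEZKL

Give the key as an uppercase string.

  i= 0: V-A = 21 → V
  i= 1: X-V =  2 → C
  i= 2: E-S = 12 → M
  i= 3: Z-E = 21 → V
  i= 4: K-I =  2 → C
  i= 5: L-Z = 12 → M
  shifts repeat with period 3: VCM

VCM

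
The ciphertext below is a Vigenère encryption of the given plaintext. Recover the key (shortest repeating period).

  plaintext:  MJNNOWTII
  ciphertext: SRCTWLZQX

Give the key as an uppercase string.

  i= 0: S-M =  6 → G
  i= 1: R-J =  8 → I
  i= 2: C-N = 15 → P
  i= 3: T-N =  6 → G
  i= 4: W-O =  8 → I
  i= 5: L-W = 15 → P
  i= 6: Z-T =  6 → G
  i= 7: Q-I =  8 → I
  i= 8: X-I = 15 → P
  shifts repeat with period 3: GIP

GIP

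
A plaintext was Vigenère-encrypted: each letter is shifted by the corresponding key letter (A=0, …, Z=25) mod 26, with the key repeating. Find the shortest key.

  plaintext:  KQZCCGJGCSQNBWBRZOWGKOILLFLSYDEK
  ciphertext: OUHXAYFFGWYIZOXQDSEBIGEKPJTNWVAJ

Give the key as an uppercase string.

EEIVYSWZ

  i= 0: O-K =  4 → E
  i= 1: U-Q =  4 → E
  i= 2: H-Z =  8 → I
  i= 3: X-C = 21 → V
  i= 4: A-C = 24 → Y
  i= 5: Y-G = 18 → S
  i= 6: F-J = 22 → W
  i= 7: F-G = 25 → Z
  i= 8: G-C =  4 → E
  i= 9: W-S =  4 → E
  i=10: Y-Q =  8 → I
  i=11: I-N = 21 → V
  i=12: Z-B = 24 → Y
  i=13: O-W = 18 → S
  i=14: X-B = 22 → W
  i=15: Q-R = 25 → Z
  i=16: D-Z =  4 → E
  i=17: S-O =  4 → E
  i=18: E-W =  8 → I
  i=19: B-G = 21 → V
  i=20: I-K = 24 → Y
  i=21: G-O = 18 → S
  i=22: E-I = 22 → W
  i=23: K-L = 25 → Z
  i=24: P-L =  4 → E
  i=25: J-F =  4 → E
  i=26: T-L =  8 → I
  i=27: N-S = 21 → V
  i=28: W-Y = 24 → Y
  i=29: V-D = 18 → S
  i=30: A-E = 22 → W
  i=31: J-K = 25 → Z
  shifts repeat with period 8: EEIVYSWZ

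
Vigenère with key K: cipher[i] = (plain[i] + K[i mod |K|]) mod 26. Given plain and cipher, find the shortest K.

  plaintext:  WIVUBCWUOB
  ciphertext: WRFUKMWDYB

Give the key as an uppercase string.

  i= 0: W-W =  0 → A
  i= 1: R-I =  9 → J
  i= 2: F-V = 10 → K
  i= 3: U-U =  0 → A
  i= 4: K-B =  9 → J
  i= 5: M-C = 10 → K
  i= 6: W-W =  0 → A
  i= 7: D-U =  9 → J
  i= 8: Y-O = 10 → K
  i= 9: B-B =  0 → A
  shifts repeat with period 3: AJK

AJK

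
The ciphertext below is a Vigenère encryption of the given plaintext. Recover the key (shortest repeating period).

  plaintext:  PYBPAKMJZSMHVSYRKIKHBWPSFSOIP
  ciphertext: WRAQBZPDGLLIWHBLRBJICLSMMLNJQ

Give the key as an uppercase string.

  i= 0: W-P =  7 → H
  i= 1: R-Y = 19 → T
  i= 2: A-B = 25 → Z
  i= 3: Q-P =  1 → B
  i= 4: B-A =  1 → B
  i= 5: Z-K = 15 → P
  i= 6: P-M =  3 → D
  i= 7: D-J = 20 → U
  i= 8: G-Z =  7 → H
  i= 9: L-S = 19 → T
  i=10: L-M = 25 → Z
  i=11: I-H =  1 → B
  i=12: W-V =  1 → B
  i=13: H-S = 15 → P
  i=14: B-Y =  3 → D
  i=15: L-R = 20 → U
  i=16: R-K =  7 → H
  i=17: B-I = 19 → T
  i=18: J-K = 25 → Z
  i=19: I-H =  1 → B
  i=20: C-B =  1 → B
  i=21: L-W = 15 → P
  i=22: S-P =  3 → D
  i=23: M-S = 20 → U
  i=24: M-F =  7 → H
  i=25: L-S = 19 → T
  i=26: N-O = 25 → Z
  i=27: J-I =  1 → B
  i=28: Q-P =  1 → B
  shifts repeat with period 8: HTZBBPDU

HTZBBPDU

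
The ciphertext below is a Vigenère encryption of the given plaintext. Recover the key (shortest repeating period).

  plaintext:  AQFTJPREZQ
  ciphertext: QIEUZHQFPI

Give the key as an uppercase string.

  i= 0: Q-A = 16 → Q
  i= 1: I-Q = 18 → S
  i= 2: E-F = 25 → Z
  i= 3: U-T =  1 → B
  i= 4: Z-J = 16 → Q
  i= 5: H-P = 18 → S
  i= 6: Q-R = 25 → Z
  i= 7: F-E =  1 → B
  i= 8: P-Z = 16 → Q
  i= 9: I-Q = 18 → S
  shifts repeat with period 4: QSZB

QSZB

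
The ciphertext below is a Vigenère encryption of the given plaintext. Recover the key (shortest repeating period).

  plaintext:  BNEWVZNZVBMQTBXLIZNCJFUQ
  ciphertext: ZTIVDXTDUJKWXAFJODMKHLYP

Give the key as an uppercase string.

YGEZI

  i= 0: Z-B = 24 → Y
  i= 1: T-N =  6 → G
  i= 2: I-E =  4 → E
  i= 3: V-W = 25 → Z
  i= 4: D-V =  8 → I
  i= 5: X-Z = 24 → Y
  i= 6: T-N =  6 → G
  i= 7: D-Z =  4 → E
  i= 8: U-V = 25 → Z
  i= 9: J-B =  8 → I
  i=10: K-M = 24 → Y
  i=11: W-Q =  6 → G
  i=12: X-T =  4 → E
  i=13: A-B = 25 → Z
  i=14: F-X =  8 → I
  i=15: J-L = 24 → Y
  i=16: O-I =  6 → G
  i=17: D-Z =  4 → E
  i=18: M-N = 25 → Z
  i=19: K-C =  8 → I
  i=20: H-J = 24 → Y
  i=21: L-F =  6 → G
  i=22: Y-U =  4 → E
  i=23: P-Q = 25 → Z
  shifts repeat with period 5: YGEZI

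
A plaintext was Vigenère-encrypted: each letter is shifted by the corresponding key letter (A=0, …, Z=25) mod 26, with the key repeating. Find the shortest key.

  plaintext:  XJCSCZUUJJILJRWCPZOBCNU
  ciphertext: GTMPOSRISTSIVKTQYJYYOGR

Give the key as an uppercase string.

  i= 0: G-X =  9 → J
  i= 1: T-J = 10 → K
  i= 2: M-C = 10 → K
  i= 3: P-S = 23 → X
  i= 4: O-C = 12 → M
  i= 5: S-Z = 19 → T
  i= 6: R-U = 23 → X
  i= 7: I-U = 14 → O
  i= 8: S-J =  9 → J
  i= 9: T-J = 10 → K
  i=10: S-I = 10 → K
  i=11: I-L = 23 → X
  i=12: V-J = 12 → M
  i=13: K-R = 19 → T
  i=14: T-W = 23 → X
  i=15: Q-C = 14 → O
  i=16: Y-P =  9 → J
  i=17: J-Z = 10 → K
  i=18: Y-O = 10 → K
  i=19: Y-B = 23 → X
  i=20: O-C = 12 → M
  i=21: G-N = 19 → T
  i=22: R-U = 23 → X
  shifts repeat with period 8: JKKXMTXO

JKKXMTXO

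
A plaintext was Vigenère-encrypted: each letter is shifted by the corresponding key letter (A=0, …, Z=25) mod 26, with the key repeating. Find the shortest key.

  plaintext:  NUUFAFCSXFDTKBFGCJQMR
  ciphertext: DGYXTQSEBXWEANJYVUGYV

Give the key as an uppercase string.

  i= 0: D-N = 16 → Q
  i= 1: G-U = 12 → M
  i= 2: Y-U =  4 → E
  i= 3: X-F = 18 → S
  i= 4: T-A = 19 → T
  i= 5: Q-F = 11 → L
  i= 6: S-C = 16 → Q
  i= 7: E-S = 12 → M
  i= 8: B-X =  4 → E
  i= 9: X-F = 18 → S
  i=10: W-D = 19 → T
  i=11: E-T = 11 → L
  i=12: A-K = 16 → Q
  i=13: N-B = 12 → M
  i=14: J-F =  4 → E
  i=15: Y-G = 18 → S
  i=16: V-C = 19 → T
  i=17: U-J = 11 → L
  i=18: G-Q = 16 → Q
  i=19: Y-M = 12 → M
  i=20: V-R =  4 → E
  shifts repeat with period 6: QMESTL

QMESTL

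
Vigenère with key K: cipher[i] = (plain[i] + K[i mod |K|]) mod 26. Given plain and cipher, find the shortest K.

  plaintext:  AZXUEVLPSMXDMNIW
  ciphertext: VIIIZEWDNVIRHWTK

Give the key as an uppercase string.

VJLO

  i= 0: V-A = 21 → V
  i= 1: I-Z =  9 → J
  i= 2: I-X = 11 → L
  i= 3: I-U = 14 → O
  i= 4: Z-E = 21 → V
  i= 5: E-V =  9 → J
  i= 6: W-L = 11 → L
  i= 7: D-P = 14 → O
  i= 8: N-S = 21 → V
  i= 9: V-M =  9 → J
  i=10: I-X = 11 → L
  i=11: R-D = 14 → O
  i=12: H-M = 21 → V
  i=13: W-N =  9 → J
  i=14: T-I = 11 → L
  i=15: K-W = 14 → O
  shifts repeat with period 4: VJLO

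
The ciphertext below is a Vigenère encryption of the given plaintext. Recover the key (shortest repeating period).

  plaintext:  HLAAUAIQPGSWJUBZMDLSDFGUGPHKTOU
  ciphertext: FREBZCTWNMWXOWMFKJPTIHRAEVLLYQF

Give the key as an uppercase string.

YGEBFCLG

  i= 0: F-H = 24 → Y
  i= 1: R-L =  6 → G
  i= 2: E-A =  4 → E
  i= 3: B-A =  1 → B
  i= 4: Z-U =  5 → F
  i= 5: C-A =  2 → C
  i= 6: T-I = 11 → L
  i= 7: W-Q =  6 → G
  i= 8: N-P = 24 → Y
  i= 9: M-G =  6 → G
  i=10: W-S =  4 → E
  i=11: X-W =  1 → B
  i=12: O-J =  5 → F
  i=13: W-U =  2 → C
  i=14: M-B = 11 → L
  i=15: F-Z =  6 → G
  i=16: K-M = 24 → Y
  i=17: J-D =  6 → G
  i=18: P-L =  4 → E
  i=19: T-S =  1 → B
  i=20: I-D =  5 → F
  i=21: H-F =  2 → C
  i=22: R-G = 11 → L
  i=23: A-U =  6 → G
  i=24: E-G = 24 → Y
  i=25: V-P =  6 → G
  i=26: L-H =  4 → E
  i=27: L-K =  1 → B
  i=28: Y-T =  5 → F
  i=29: Q-O =  2 → C
  i=30: F-U = 11 → L
  shifts repeat with period 8: YGEBFCLG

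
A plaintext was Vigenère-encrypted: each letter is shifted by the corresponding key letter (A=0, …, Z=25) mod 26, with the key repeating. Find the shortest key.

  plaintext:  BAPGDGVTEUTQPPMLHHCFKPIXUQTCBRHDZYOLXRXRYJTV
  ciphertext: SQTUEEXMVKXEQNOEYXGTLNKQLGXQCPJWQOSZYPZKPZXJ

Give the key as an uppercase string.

RQEOBYCT

  i= 0: S-B = 17 → R
  i= 1: Q-A = 16 → Q
  i= 2: T-P =  4 → E
  i= 3: U-G = 14 → O
  i= 4: E-D =  1 → B
  i= 5: E-G = 24 → Y
  i= 6: X-V =  2 → C
  i= 7: M-T = 19 → T
  i= 8: V-E = 17 → R
  i= 9: K-U = 16 → Q
  i=10: X-T =  4 → E
  i=11: E-Q = 14 → O
  i=12: Q-P =  1 → B
  i=13: N-P = 24 → Y
  i=14: O-M =  2 → C
  i=15: E-L = 19 → T
  i=16: Y-H = 17 → R
  i=17: X-H = 16 → Q
  i=18: G-C =  4 → E
  i=19: T-F = 14 → O
  i=20: L-K =  1 → B
  i=21: N-P = 24 → Y
  i=22: K-I =  2 → C
  i=23: Q-X = 19 → T
  i=24: L-U = 17 → R
  i=25: G-Q = 16 → Q
  i=26: X-T =  4 → E
  i=27: Q-C = 14 → O
  i=28: C-B =  1 → B
  i=29: P-R = 24 → Y
  i=30: J-H =  2 → C
  i=31: W-D = 19 → T
  i=32: Q-Z = 17 → R
  i=33: O-Y = 16 → Q
  i=34: S-O =  4 → E
  i=35: Z-L = 14 → O
  i=36: Y-X =  1 → B
  i=37: P-R = 24 → Y
  i=38: Z-X =  2 → C
  i=39: K-R = 19 → T
  i=40: P-Y = 17 → R
  i=41: Z-J = 16 → Q
  i=42: X-T =  4 → E
  i=43: J-V = 14 → O
  shifts repeat with period 8: RQEOBYCT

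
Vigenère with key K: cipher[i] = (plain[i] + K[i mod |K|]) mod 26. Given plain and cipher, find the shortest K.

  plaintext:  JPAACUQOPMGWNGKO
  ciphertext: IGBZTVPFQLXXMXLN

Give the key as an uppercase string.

ZRB

  i= 0: I-J = 25 → Z
  i= 1: G-P = 17 → R
  i= 2: B-A =  1 → B
  i= 3: Z-A = 25 → Z
  i= 4: T-C = 17 → R
  i= 5: V-U =  1 → B
  i= 6: P-Q = 25 → Z
  i= 7: F-O = 17 → R
  i= 8: Q-P =  1 → B
  i= 9: L-M = 25 → Z
  i=10: X-G = 17 → R
  i=11: X-W =  1 → B
  i=12: M-N = 25 → Z
  i=13: X-G = 17 → R
  i=14: L-K =  1 → B
  i=15: N-O = 25 → Z
  shifts repeat with period 3: ZRB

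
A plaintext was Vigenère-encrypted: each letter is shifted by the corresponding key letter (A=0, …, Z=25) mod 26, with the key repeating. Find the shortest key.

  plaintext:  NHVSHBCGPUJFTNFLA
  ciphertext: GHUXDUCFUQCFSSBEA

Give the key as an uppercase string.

TAZFW

  i= 0: G-N = 19 → T
  i= 1: H-H =  0 → A
  i= 2: U-V = 25 → Z
  i= 3: X-S =  5 → F
  i= 4: D-H = 22 → W
  i= 5: U-B = 19 → T
  i= 6: C-C =  0 → A
  i= 7: F-G = 25 → Z
  i= 8: U-P =  5 → F
  i= 9: Q-U = 22 → W
  i=10: C-J = 19 → T
  i=11: F-F =  0 → A
  i=12: S-T = 25 → Z
  i=13: S-N =  5 → F
  i=14: B-F = 22 → W
  i=15: E-L = 19 → T
  i=16: A-A =  0 → A
  shifts repeat with period 5: TAZFW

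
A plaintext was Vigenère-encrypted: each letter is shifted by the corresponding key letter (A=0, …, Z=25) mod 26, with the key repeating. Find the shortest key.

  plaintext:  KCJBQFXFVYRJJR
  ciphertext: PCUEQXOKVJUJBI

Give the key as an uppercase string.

  i= 0: P-K =  5 → F
  i= 1: C-C =  0 → A
  i= 2: U-J = 11 → L
  i= 3: E-B =  3 → D
  i= 4: Q-Q =  0 → A
  i= 5: X-F = 18 → S
  i= 6: O-X = 17 → R
  i= 7: K-F =  5 → F
  i= 8: V-V =  0 → A
  i= 9: J-Y = 11 → L
  i=10: U-R =  3 → D
  i=11: J-J =  0 → A
  i=12: B-J = 18 → S
  i=13: I-R = 17 → R
  shifts repeat with period 7: FALDASR

FALDASR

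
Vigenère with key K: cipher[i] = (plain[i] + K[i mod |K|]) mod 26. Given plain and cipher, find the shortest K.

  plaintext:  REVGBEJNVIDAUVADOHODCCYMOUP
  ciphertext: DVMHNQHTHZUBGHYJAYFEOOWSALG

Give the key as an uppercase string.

MRRBMMYG

  i= 0: D-R = 12 → M
  i= 1: V-E = 17 → R
  i= 2: M-V = 17 → R
  i= 3: H-G =  1 → B
  i= 4: N-B = 12 → M
  i= 5: Q-E = 12 → M
  i= 6: H-J = 24 → Y
  i= 7: T-N =  6 → G
  i= 8: H-V = 12 → M
  i= 9: Z-I = 17 → R
  i=10: U-D = 17 → R
  i=11: B-A =  1 → B
  i=12: G-U = 12 → M
  i=13: H-V = 12 → M
  i=14: Y-A = 24 → Y
  i=15: J-D =  6 → G
  i=16: A-O = 12 → M
  i=17: Y-H = 17 → R
  i=18: F-O = 17 → R
  i=19: E-D =  1 → B
  i=20: O-C = 12 → M
  i=21: O-C = 12 → M
  i=22: W-Y = 24 → Y
  i=23: S-M =  6 → G
  i=24: A-O = 12 → M
  i=25: L-U = 17 → R
  i=26: G-P = 17 → R
  shifts repeat with period 8: MRRBMMYG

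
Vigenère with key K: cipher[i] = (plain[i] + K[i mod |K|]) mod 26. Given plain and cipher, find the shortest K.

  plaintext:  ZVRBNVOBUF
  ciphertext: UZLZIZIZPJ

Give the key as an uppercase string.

VEUY

  i= 0: U-Z = 21 → V
  i= 1: Z-V =  4 → E
  i= 2: L-R = 20 → U
  i= 3: Z-B = 24 → Y
  i= 4: I-N = 21 → V
  i= 5: Z-V =  4 → E
  i= 6: I-O = 20 → U
  i= 7: Z-B = 24 → Y
  i= 8: P-U = 21 → V
  i= 9: J-F =  4 → E
  shifts repeat with period 4: VEUY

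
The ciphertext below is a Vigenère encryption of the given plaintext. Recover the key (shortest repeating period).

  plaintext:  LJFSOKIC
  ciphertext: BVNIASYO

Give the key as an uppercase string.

QMI

  i= 0: B-L = 16 → Q
  i= 1: V-J = 12 → M
  i= 2: N-F =  8 → I
  i= 3: I-S = 16 → Q
  i= 4: A-O = 12 → M
  i= 5: S-K =  8 → I
  i= 6: Y-I = 16 → Q
  i= 7: O-C = 12 → M
  shifts repeat with period 3: QMI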